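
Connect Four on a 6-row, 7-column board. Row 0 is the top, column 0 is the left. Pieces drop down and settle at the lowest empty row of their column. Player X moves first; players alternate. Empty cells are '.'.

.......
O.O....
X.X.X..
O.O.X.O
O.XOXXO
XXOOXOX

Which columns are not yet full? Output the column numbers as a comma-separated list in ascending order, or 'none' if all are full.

col 0: top cell = '.' → open
col 1: top cell = '.' → open
col 2: top cell = '.' → open
col 3: top cell = '.' → open
col 4: top cell = '.' → open
col 5: top cell = '.' → open
col 6: top cell = '.' → open

Answer: 0,1,2,3,4,5,6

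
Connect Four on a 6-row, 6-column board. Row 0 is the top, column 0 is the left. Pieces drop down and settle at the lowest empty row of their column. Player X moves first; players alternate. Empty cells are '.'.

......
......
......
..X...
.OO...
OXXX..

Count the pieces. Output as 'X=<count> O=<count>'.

X=4 O=3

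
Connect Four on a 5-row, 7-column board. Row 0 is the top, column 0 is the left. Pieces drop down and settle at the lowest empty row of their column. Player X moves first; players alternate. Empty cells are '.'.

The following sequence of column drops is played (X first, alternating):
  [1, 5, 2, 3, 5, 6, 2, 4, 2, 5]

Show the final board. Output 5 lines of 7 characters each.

Answer: .......
.......
..X..O.
..X..X.
.XXOOOO

Derivation:
Move 1: X drops in col 1, lands at row 4
Move 2: O drops in col 5, lands at row 4
Move 3: X drops in col 2, lands at row 4
Move 4: O drops in col 3, lands at row 4
Move 5: X drops in col 5, lands at row 3
Move 6: O drops in col 6, lands at row 4
Move 7: X drops in col 2, lands at row 3
Move 8: O drops in col 4, lands at row 4
Move 9: X drops in col 2, lands at row 2
Move 10: O drops in col 5, lands at row 2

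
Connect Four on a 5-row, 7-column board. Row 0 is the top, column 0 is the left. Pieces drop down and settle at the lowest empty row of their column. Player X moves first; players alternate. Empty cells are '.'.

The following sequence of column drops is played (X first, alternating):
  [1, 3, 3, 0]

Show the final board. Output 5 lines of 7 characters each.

Answer: .......
.......
.......
...X...
OX.O...

Derivation:
Move 1: X drops in col 1, lands at row 4
Move 2: O drops in col 3, lands at row 4
Move 3: X drops in col 3, lands at row 3
Move 4: O drops in col 0, lands at row 4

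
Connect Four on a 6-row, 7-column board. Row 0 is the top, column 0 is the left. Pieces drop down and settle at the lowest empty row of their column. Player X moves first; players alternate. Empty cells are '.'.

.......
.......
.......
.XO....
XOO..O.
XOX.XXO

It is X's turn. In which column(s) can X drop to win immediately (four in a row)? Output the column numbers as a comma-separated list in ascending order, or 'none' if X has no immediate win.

col 0: drop X → no win
col 1: drop X → no win
col 2: drop X → no win
col 3: drop X → WIN!
col 4: drop X → no win
col 5: drop X → no win
col 6: drop X → no win

Answer: 3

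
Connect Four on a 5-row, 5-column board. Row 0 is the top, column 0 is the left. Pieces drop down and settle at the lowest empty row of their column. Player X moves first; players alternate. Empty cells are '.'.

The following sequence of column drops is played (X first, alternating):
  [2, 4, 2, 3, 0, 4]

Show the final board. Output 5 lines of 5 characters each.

Answer: .....
.....
.....
..X.O
X.XOO

Derivation:
Move 1: X drops in col 2, lands at row 4
Move 2: O drops in col 4, lands at row 4
Move 3: X drops in col 2, lands at row 3
Move 4: O drops in col 3, lands at row 4
Move 5: X drops in col 0, lands at row 4
Move 6: O drops in col 4, lands at row 3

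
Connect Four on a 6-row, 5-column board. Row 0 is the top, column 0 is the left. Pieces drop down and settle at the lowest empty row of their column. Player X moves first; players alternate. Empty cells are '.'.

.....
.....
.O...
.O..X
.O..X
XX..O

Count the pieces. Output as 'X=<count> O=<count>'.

X=4 O=4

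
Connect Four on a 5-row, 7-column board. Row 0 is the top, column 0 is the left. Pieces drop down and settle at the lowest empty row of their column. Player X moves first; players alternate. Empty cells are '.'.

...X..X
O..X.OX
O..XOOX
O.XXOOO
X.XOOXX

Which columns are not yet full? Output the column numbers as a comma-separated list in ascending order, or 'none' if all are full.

col 0: top cell = '.' → open
col 1: top cell = '.' → open
col 2: top cell = '.' → open
col 3: top cell = 'X' → FULL
col 4: top cell = '.' → open
col 5: top cell = '.' → open
col 6: top cell = 'X' → FULL

Answer: 0,1,2,4,5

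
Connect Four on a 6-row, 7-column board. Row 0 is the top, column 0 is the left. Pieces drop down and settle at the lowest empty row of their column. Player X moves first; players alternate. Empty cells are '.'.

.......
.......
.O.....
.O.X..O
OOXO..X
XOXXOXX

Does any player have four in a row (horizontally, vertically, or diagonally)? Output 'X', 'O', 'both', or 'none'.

O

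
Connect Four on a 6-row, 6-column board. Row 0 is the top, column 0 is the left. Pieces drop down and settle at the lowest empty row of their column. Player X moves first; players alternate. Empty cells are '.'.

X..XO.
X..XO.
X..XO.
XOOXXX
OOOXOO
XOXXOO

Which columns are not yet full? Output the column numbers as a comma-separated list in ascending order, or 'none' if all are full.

col 0: top cell = 'X' → FULL
col 1: top cell = '.' → open
col 2: top cell = '.' → open
col 3: top cell = 'X' → FULL
col 4: top cell = 'O' → FULL
col 5: top cell = '.' → open

Answer: 1,2,5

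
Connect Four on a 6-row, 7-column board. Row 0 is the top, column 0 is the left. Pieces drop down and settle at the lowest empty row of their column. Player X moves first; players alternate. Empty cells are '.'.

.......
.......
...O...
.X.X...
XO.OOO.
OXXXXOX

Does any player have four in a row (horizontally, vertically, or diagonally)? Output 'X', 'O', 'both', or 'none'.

X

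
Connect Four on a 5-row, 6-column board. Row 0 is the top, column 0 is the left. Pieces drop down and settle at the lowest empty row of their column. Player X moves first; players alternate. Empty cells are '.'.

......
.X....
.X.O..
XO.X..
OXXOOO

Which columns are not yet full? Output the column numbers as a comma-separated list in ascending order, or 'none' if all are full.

col 0: top cell = '.' → open
col 1: top cell = '.' → open
col 2: top cell = '.' → open
col 3: top cell = '.' → open
col 4: top cell = '.' → open
col 5: top cell = '.' → open

Answer: 0,1,2,3,4,5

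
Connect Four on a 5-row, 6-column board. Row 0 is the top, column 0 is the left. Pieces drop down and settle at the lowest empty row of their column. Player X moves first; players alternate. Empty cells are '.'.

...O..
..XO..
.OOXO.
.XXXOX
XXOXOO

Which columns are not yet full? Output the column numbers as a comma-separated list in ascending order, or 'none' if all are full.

Answer: 0,1,2,4,5

Derivation:
col 0: top cell = '.' → open
col 1: top cell = '.' → open
col 2: top cell = '.' → open
col 3: top cell = 'O' → FULL
col 4: top cell = '.' → open
col 5: top cell = '.' → open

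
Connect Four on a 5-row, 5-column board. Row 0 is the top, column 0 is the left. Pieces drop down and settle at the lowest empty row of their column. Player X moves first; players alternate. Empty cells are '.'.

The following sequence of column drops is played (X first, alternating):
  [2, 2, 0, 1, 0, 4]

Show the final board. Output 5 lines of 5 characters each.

Answer: .....
.....
.....
X.O..
XOX.O

Derivation:
Move 1: X drops in col 2, lands at row 4
Move 2: O drops in col 2, lands at row 3
Move 3: X drops in col 0, lands at row 4
Move 4: O drops in col 1, lands at row 4
Move 5: X drops in col 0, lands at row 3
Move 6: O drops in col 4, lands at row 4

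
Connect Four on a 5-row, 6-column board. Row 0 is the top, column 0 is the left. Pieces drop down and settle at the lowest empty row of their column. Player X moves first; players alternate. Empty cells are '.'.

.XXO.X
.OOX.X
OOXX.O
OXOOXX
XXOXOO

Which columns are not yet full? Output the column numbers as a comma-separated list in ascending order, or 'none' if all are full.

col 0: top cell = '.' → open
col 1: top cell = 'X' → FULL
col 2: top cell = 'X' → FULL
col 3: top cell = 'O' → FULL
col 4: top cell = '.' → open
col 5: top cell = 'X' → FULL

Answer: 0,4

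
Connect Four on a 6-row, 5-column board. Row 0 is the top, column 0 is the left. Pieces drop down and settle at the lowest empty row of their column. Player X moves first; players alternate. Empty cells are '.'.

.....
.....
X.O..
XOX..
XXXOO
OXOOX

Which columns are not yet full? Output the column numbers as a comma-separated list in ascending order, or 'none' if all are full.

col 0: top cell = '.' → open
col 1: top cell = '.' → open
col 2: top cell = '.' → open
col 3: top cell = '.' → open
col 4: top cell = '.' → open

Answer: 0,1,2,3,4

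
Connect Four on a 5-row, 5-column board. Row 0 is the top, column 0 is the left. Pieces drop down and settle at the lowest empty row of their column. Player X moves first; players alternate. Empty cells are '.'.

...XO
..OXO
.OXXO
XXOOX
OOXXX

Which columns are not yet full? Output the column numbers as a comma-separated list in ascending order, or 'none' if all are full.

Answer: 0,1,2

Derivation:
col 0: top cell = '.' → open
col 1: top cell = '.' → open
col 2: top cell = '.' → open
col 3: top cell = 'X' → FULL
col 4: top cell = 'O' → FULL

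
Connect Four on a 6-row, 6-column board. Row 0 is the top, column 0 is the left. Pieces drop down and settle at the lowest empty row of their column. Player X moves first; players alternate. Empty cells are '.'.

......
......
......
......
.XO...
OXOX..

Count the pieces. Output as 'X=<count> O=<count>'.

X=3 O=3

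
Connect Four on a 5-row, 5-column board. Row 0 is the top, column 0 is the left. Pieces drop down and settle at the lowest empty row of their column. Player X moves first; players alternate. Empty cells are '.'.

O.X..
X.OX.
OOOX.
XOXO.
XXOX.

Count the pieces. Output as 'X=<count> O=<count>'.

X=9 O=8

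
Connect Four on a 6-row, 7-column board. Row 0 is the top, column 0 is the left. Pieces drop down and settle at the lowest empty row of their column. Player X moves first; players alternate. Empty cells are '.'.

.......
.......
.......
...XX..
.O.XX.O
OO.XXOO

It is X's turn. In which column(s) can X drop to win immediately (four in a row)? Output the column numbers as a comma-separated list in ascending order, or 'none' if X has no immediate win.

Answer: 3,4

Derivation:
col 0: drop X → no win
col 1: drop X → no win
col 2: drop X → no win
col 3: drop X → WIN!
col 4: drop X → WIN!
col 5: drop X → no win
col 6: drop X → no win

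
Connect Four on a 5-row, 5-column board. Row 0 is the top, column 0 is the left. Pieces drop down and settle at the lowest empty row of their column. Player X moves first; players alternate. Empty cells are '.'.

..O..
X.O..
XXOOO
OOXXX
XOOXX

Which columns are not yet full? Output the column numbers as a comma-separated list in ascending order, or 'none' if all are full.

col 0: top cell = '.' → open
col 1: top cell = '.' → open
col 2: top cell = 'O' → FULL
col 3: top cell = '.' → open
col 4: top cell = '.' → open

Answer: 0,1,3,4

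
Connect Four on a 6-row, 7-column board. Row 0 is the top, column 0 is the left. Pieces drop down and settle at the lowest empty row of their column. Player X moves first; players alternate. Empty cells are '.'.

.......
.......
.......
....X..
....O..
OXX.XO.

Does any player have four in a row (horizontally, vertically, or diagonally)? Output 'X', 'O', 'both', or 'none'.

none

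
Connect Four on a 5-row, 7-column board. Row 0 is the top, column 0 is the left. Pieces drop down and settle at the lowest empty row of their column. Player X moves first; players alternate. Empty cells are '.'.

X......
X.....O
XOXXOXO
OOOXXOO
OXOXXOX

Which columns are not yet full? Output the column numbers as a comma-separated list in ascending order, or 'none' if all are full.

col 0: top cell = 'X' → FULL
col 1: top cell = '.' → open
col 2: top cell = '.' → open
col 3: top cell = '.' → open
col 4: top cell = '.' → open
col 5: top cell = '.' → open
col 6: top cell = '.' → open

Answer: 1,2,3,4,5,6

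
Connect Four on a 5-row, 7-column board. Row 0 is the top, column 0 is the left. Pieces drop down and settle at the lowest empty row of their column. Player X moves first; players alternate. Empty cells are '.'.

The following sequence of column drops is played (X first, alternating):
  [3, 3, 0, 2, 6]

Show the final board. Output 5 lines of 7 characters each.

Answer: .......
.......
.......
...O...
X.OX..X

Derivation:
Move 1: X drops in col 3, lands at row 4
Move 2: O drops in col 3, lands at row 3
Move 3: X drops in col 0, lands at row 4
Move 4: O drops in col 2, lands at row 4
Move 5: X drops in col 6, lands at row 4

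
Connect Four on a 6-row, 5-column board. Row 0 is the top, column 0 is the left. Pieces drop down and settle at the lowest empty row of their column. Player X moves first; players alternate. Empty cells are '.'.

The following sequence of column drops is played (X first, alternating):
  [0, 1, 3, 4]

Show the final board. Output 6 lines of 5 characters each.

Move 1: X drops in col 0, lands at row 5
Move 2: O drops in col 1, lands at row 5
Move 3: X drops in col 3, lands at row 5
Move 4: O drops in col 4, lands at row 5

Answer: .....
.....
.....
.....
.....
XO.XO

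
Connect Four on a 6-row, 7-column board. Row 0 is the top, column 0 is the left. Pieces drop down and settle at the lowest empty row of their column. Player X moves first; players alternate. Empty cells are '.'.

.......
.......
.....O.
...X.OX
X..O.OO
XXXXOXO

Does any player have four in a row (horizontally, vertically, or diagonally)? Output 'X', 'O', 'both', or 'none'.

X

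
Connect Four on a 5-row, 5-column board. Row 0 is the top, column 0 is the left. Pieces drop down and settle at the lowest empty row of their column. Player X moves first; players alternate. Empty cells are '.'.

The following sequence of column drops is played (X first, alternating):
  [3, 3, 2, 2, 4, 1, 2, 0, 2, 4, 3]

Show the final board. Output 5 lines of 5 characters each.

Answer: .....
..X..
..XX.
..OOO
OOXXX

Derivation:
Move 1: X drops in col 3, lands at row 4
Move 2: O drops in col 3, lands at row 3
Move 3: X drops in col 2, lands at row 4
Move 4: O drops in col 2, lands at row 3
Move 5: X drops in col 4, lands at row 4
Move 6: O drops in col 1, lands at row 4
Move 7: X drops in col 2, lands at row 2
Move 8: O drops in col 0, lands at row 4
Move 9: X drops in col 2, lands at row 1
Move 10: O drops in col 4, lands at row 3
Move 11: X drops in col 3, lands at row 2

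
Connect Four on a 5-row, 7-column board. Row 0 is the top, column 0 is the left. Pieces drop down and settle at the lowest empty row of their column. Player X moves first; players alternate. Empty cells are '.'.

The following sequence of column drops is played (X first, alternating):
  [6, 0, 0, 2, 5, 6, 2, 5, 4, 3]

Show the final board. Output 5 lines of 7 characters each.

Move 1: X drops in col 6, lands at row 4
Move 2: O drops in col 0, lands at row 4
Move 3: X drops in col 0, lands at row 3
Move 4: O drops in col 2, lands at row 4
Move 5: X drops in col 5, lands at row 4
Move 6: O drops in col 6, lands at row 3
Move 7: X drops in col 2, lands at row 3
Move 8: O drops in col 5, lands at row 3
Move 9: X drops in col 4, lands at row 4
Move 10: O drops in col 3, lands at row 4

Answer: .......
.......
.......
X.X..OO
O.OOXXX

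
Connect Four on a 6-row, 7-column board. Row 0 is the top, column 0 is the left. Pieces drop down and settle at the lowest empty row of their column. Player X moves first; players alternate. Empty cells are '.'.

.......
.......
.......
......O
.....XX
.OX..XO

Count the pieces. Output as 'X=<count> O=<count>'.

X=4 O=3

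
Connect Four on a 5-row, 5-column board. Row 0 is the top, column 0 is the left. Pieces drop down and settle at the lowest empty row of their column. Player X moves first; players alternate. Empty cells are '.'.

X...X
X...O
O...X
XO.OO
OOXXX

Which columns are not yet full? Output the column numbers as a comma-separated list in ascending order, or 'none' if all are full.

col 0: top cell = 'X' → FULL
col 1: top cell = '.' → open
col 2: top cell = '.' → open
col 3: top cell = '.' → open
col 4: top cell = 'X' → FULL

Answer: 1,2,3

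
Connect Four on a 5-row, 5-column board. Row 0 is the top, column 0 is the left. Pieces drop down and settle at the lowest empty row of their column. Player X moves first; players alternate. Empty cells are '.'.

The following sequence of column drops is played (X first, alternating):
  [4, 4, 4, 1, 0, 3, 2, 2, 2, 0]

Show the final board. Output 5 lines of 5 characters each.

Answer: .....
.....
..X.X
O.O.O
XOXOX

Derivation:
Move 1: X drops in col 4, lands at row 4
Move 2: O drops in col 4, lands at row 3
Move 3: X drops in col 4, lands at row 2
Move 4: O drops in col 1, lands at row 4
Move 5: X drops in col 0, lands at row 4
Move 6: O drops in col 3, lands at row 4
Move 7: X drops in col 2, lands at row 4
Move 8: O drops in col 2, lands at row 3
Move 9: X drops in col 2, lands at row 2
Move 10: O drops in col 0, lands at row 3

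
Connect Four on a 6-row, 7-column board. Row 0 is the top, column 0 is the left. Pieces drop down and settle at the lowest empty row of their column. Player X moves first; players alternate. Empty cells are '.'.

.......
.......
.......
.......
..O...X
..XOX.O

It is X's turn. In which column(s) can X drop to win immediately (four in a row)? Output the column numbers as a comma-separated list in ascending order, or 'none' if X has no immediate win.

Answer: none

Derivation:
col 0: drop X → no win
col 1: drop X → no win
col 2: drop X → no win
col 3: drop X → no win
col 4: drop X → no win
col 5: drop X → no win
col 6: drop X → no win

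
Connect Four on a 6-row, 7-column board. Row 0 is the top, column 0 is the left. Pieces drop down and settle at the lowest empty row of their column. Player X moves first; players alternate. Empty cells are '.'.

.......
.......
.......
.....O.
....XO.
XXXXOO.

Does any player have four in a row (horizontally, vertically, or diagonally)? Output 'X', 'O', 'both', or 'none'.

X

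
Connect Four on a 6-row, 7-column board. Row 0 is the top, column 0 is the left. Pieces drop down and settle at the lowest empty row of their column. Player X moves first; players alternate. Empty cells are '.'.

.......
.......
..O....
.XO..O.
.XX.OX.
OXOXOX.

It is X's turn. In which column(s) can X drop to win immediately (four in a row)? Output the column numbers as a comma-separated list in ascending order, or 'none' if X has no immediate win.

Answer: 1

Derivation:
col 0: drop X → no win
col 1: drop X → WIN!
col 2: drop X → no win
col 3: drop X → no win
col 4: drop X → no win
col 5: drop X → no win
col 6: drop X → no win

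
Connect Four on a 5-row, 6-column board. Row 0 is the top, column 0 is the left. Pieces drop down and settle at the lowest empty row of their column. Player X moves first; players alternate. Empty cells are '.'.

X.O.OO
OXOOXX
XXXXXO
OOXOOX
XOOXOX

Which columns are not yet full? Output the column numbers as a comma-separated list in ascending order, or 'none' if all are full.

col 0: top cell = 'X' → FULL
col 1: top cell = '.' → open
col 2: top cell = 'O' → FULL
col 3: top cell = '.' → open
col 4: top cell = 'O' → FULL
col 5: top cell = 'O' → FULL

Answer: 1,3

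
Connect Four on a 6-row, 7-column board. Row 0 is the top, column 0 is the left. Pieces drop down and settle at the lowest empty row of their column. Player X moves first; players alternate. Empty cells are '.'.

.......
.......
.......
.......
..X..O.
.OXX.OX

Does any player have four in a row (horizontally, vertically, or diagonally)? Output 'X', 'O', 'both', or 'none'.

none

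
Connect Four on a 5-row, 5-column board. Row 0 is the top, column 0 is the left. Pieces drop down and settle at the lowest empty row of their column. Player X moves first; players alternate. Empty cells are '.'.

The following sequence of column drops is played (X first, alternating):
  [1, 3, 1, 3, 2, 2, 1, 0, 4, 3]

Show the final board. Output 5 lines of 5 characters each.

Answer: .....
.....
.X.O.
.XOO.
OXXOX

Derivation:
Move 1: X drops in col 1, lands at row 4
Move 2: O drops in col 3, lands at row 4
Move 3: X drops in col 1, lands at row 3
Move 4: O drops in col 3, lands at row 3
Move 5: X drops in col 2, lands at row 4
Move 6: O drops in col 2, lands at row 3
Move 7: X drops in col 1, lands at row 2
Move 8: O drops in col 0, lands at row 4
Move 9: X drops in col 4, lands at row 4
Move 10: O drops in col 3, lands at row 2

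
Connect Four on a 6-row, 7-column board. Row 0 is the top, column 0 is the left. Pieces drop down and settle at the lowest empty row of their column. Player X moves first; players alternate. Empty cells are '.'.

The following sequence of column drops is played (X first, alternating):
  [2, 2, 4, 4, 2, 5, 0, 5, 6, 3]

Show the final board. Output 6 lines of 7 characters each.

Answer: .......
.......
.......
..X....
..O.OO.
X.XOXOX

Derivation:
Move 1: X drops in col 2, lands at row 5
Move 2: O drops in col 2, lands at row 4
Move 3: X drops in col 4, lands at row 5
Move 4: O drops in col 4, lands at row 4
Move 5: X drops in col 2, lands at row 3
Move 6: O drops in col 5, lands at row 5
Move 7: X drops in col 0, lands at row 5
Move 8: O drops in col 5, lands at row 4
Move 9: X drops in col 6, lands at row 5
Move 10: O drops in col 3, lands at row 5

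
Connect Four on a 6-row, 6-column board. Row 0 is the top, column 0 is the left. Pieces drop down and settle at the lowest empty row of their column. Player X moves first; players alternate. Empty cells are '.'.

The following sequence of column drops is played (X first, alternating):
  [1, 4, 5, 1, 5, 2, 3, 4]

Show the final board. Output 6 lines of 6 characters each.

Move 1: X drops in col 1, lands at row 5
Move 2: O drops in col 4, lands at row 5
Move 3: X drops in col 5, lands at row 5
Move 4: O drops in col 1, lands at row 4
Move 5: X drops in col 5, lands at row 4
Move 6: O drops in col 2, lands at row 5
Move 7: X drops in col 3, lands at row 5
Move 8: O drops in col 4, lands at row 4

Answer: ......
......
......
......
.O..OX
.XOXOX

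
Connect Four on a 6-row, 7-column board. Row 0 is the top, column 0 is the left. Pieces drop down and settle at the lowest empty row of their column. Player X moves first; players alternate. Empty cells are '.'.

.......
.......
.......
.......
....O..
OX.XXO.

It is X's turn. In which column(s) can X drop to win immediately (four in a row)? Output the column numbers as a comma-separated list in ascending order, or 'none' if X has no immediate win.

Answer: 2

Derivation:
col 0: drop X → no win
col 1: drop X → no win
col 2: drop X → WIN!
col 3: drop X → no win
col 4: drop X → no win
col 5: drop X → no win
col 6: drop X → no win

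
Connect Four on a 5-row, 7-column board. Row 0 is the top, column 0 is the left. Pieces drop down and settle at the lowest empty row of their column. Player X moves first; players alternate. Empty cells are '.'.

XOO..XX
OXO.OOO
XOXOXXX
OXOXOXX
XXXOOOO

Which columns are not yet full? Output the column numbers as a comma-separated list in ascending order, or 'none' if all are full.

Answer: 3,4

Derivation:
col 0: top cell = 'X' → FULL
col 1: top cell = 'O' → FULL
col 2: top cell = 'O' → FULL
col 3: top cell = '.' → open
col 4: top cell = '.' → open
col 5: top cell = 'X' → FULL
col 6: top cell = 'X' → FULL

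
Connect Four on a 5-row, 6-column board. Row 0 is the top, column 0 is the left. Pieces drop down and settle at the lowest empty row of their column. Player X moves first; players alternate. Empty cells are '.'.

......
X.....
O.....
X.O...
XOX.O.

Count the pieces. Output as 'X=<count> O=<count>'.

X=4 O=4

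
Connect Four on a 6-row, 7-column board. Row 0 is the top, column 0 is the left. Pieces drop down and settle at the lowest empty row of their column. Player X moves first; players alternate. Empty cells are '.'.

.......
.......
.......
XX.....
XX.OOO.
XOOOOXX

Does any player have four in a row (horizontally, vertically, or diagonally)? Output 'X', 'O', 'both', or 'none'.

O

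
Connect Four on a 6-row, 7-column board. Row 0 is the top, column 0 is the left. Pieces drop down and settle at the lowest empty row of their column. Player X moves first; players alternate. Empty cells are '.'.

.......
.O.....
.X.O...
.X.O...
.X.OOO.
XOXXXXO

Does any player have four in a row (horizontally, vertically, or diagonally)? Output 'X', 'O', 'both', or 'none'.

X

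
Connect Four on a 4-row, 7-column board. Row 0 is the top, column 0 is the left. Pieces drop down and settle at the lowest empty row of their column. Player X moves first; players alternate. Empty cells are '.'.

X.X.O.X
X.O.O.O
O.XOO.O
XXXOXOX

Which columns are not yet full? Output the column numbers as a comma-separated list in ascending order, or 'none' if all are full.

col 0: top cell = 'X' → FULL
col 1: top cell = '.' → open
col 2: top cell = 'X' → FULL
col 3: top cell = '.' → open
col 4: top cell = 'O' → FULL
col 5: top cell = '.' → open
col 6: top cell = 'X' → FULL

Answer: 1,3,5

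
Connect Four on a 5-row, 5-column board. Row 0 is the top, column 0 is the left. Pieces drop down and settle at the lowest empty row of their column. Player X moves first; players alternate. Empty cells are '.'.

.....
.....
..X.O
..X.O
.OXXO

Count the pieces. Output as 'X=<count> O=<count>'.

X=4 O=4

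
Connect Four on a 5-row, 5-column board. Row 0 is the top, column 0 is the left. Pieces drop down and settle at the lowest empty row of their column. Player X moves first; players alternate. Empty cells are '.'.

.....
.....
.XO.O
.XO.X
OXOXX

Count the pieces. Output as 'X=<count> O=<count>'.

X=6 O=5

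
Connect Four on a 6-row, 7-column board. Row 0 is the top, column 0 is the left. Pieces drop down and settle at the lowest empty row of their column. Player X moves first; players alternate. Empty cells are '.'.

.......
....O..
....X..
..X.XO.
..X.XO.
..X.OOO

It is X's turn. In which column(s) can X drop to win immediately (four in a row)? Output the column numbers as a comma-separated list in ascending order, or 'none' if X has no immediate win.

col 0: drop X → no win
col 1: drop X → no win
col 2: drop X → WIN!
col 3: drop X → no win
col 4: drop X → no win
col 5: drop X → no win
col 6: drop X → no win

Answer: 2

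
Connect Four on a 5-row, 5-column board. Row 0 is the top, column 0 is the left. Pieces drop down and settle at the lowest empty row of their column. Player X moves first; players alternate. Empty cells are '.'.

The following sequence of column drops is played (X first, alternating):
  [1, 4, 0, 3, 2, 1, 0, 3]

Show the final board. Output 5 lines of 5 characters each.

Answer: .....
.....
.....
XO.O.
XXXOO

Derivation:
Move 1: X drops in col 1, lands at row 4
Move 2: O drops in col 4, lands at row 4
Move 3: X drops in col 0, lands at row 4
Move 4: O drops in col 3, lands at row 4
Move 5: X drops in col 2, lands at row 4
Move 6: O drops in col 1, lands at row 3
Move 7: X drops in col 0, lands at row 3
Move 8: O drops in col 3, lands at row 3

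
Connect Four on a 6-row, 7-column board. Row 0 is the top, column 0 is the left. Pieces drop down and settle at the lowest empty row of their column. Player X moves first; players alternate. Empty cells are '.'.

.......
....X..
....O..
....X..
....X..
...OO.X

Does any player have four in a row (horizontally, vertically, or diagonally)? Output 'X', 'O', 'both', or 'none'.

none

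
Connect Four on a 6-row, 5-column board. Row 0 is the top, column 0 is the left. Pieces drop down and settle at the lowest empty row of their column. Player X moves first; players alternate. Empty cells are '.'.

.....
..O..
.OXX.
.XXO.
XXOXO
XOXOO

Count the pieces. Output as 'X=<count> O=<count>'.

X=9 O=8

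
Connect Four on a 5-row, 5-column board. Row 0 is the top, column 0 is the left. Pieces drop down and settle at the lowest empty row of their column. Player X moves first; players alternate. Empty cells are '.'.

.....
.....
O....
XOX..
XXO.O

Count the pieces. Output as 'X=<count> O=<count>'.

X=4 O=4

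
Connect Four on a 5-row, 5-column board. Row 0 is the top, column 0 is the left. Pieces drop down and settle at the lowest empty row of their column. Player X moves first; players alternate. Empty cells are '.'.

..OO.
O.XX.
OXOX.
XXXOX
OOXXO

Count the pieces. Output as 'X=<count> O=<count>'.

X=10 O=9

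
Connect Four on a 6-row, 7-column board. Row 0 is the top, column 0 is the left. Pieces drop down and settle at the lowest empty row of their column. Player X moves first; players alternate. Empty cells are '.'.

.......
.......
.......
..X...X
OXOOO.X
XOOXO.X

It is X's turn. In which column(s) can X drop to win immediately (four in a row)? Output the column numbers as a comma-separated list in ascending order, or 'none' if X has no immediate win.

Answer: 6

Derivation:
col 0: drop X → no win
col 1: drop X → no win
col 2: drop X → no win
col 3: drop X → no win
col 4: drop X → no win
col 5: drop X → no win
col 6: drop X → WIN!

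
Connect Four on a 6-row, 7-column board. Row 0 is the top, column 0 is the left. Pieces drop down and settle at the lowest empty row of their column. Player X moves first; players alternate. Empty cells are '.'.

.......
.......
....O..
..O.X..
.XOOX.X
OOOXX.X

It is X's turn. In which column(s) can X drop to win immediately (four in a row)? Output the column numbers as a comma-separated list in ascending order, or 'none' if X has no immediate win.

Answer: 5

Derivation:
col 0: drop X → no win
col 1: drop X → no win
col 2: drop X → no win
col 3: drop X → no win
col 4: drop X → no win
col 5: drop X → WIN!
col 6: drop X → no win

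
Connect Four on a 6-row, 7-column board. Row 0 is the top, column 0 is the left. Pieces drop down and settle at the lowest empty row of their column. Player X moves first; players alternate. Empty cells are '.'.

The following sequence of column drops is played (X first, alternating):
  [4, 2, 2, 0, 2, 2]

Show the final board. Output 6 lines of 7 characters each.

Answer: .......
.......
..O....
..X....
..X....
O.O.X..

Derivation:
Move 1: X drops in col 4, lands at row 5
Move 2: O drops in col 2, lands at row 5
Move 3: X drops in col 2, lands at row 4
Move 4: O drops in col 0, lands at row 5
Move 5: X drops in col 2, lands at row 3
Move 6: O drops in col 2, lands at row 2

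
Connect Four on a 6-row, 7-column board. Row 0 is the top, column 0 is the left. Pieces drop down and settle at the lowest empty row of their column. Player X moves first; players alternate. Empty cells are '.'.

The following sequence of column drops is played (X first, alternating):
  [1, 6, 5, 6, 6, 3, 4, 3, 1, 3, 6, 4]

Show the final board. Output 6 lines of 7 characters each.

Move 1: X drops in col 1, lands at row 5
Move 2: O drops in col 6, lands at row 5
Move 3: X drops in col 5, lands at row 5
Move 4: O drops in col 6, lands at row 4
Move 5: X drops in col 6, lands at row 3
Move 6: O drops in col 3, lands at row 5
Move 7: X drops in col 4, lands at row 5
Move 8: O drops in col 3, lands at row 4
Move 9: X drops in col 1, lands at row 4
Move 10: O drops in col 3, lands at row 3
Move 11: X drops in col 6, lands at row 2
Move 12: O drops in col 4, lands at row 4

Answer: .......
.......
......X
...O..X
.X.OO.O
.X.OXXO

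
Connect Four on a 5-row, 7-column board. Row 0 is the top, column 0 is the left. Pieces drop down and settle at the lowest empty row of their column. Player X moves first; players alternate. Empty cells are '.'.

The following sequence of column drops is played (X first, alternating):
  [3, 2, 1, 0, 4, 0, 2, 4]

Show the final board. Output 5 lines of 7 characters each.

Answer: .......
.......
.......
O.X.O..
OXOXX..

Derivation:
Move 1: X drops in col 3, lands at row 4
Move 2: O drops in col 2, lands at row 4
Move 3: X drops in col 1, lands at row 4
Move 4: O drops in col 0, lands at row 4
Move 5: X drops in col 4, lands at row 4
Move 6: O drops in col 0, lands at row 3
Move 7: X drops in col 2, lands at row 3
Move 8: O drops in col 4, lands at row 3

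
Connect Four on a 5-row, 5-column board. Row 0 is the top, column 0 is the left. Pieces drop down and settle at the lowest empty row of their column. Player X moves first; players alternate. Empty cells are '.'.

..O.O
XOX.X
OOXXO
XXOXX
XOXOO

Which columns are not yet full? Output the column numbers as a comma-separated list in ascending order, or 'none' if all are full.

Answer: 0,1,3

Derivation:
col 0: top cell = '.' → open
col 1: top cell = '.' → open
col 2: top cell = 'O' → FULL
col 3: top cell = '.' → open
col 4: top cell = 'O' → FULL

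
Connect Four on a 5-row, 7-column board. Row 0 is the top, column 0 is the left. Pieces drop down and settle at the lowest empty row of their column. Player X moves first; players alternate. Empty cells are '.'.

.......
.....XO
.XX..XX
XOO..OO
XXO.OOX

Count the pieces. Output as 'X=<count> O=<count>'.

X=9 O=8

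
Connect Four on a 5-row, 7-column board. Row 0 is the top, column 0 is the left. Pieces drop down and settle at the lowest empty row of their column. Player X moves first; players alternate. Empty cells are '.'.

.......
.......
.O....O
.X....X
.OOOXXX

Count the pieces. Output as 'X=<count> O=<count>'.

X=5 O=5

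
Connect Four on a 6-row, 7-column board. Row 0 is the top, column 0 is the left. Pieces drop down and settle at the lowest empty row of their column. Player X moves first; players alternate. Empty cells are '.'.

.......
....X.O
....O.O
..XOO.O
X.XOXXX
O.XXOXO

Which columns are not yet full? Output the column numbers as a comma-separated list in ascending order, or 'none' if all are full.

col 0: top cell = '.' → open
col 1: top cell = '.' → open
col 2: top cell = '.' → open
col 3: top cell = '.' → open
col 4: top cell = '.' → open
col 5: top cell = '.' → open
col 6: top cell = '.' → open

Answer: 0,1,2,3,4,5,6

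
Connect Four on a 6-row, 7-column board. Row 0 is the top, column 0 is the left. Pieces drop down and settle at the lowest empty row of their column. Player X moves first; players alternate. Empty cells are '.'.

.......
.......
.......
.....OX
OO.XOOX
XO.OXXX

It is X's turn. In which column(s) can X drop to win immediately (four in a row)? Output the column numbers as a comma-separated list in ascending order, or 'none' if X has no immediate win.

col 0: drop X → no win
col 1: drop X → no win
col 2: drop X → no win
col 3: drop X → no win
col 4: drop X → no win
col 5: drop X → no win
col 6: drop X → WIN!

Answer: 6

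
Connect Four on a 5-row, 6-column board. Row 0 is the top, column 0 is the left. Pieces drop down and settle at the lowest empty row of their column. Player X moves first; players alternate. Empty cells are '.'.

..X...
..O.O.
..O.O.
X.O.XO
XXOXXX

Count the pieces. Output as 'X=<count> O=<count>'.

X=8 O=7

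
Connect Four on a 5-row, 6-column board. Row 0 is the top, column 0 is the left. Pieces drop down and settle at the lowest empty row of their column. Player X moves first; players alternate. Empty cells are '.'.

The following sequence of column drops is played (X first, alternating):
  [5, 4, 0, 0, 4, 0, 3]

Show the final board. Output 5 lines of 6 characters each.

Answer: ......
......
O.....
O...X.
X..XOX

Derivation:
Move 1: X drops in col 5, lands at row 4
Move 2: O drops in col 4, lands at row 4
Move 3: X drops in col 0, lands at row 4
Move 4: O drops in col 0, lands at row 3
Move 5: X drops in col 4, lands at row 3
Move 6: O drops in col 0, lands at row 2
Move 7: X drops in col 3, lands at row 4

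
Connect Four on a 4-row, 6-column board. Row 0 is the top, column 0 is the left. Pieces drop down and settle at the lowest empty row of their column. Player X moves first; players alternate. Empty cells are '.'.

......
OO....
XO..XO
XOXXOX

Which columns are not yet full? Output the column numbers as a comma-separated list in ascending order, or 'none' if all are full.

Answer: 0,1,2,3,4,5

Derivation:
col 0: top cell = '.' → open
col 1: top cell = '.' → open
col 2: top cell = '.' → open
col 3: top cell = '.' → open
col 4: top cell = '.' → open
col 5: top cell = '.' → open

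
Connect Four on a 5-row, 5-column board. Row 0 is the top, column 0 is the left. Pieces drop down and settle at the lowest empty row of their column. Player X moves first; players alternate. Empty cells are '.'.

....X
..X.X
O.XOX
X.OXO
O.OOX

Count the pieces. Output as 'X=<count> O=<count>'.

X=8 O=7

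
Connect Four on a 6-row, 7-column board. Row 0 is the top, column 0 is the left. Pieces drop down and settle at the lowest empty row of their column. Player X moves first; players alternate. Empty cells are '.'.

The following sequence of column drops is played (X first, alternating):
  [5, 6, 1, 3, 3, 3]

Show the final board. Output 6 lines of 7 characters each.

Move 1: X drops in col 5, lands at row 5
Move 2: O drops in col 6, lands at row 5
Move 3: X drops in col 1, lands at row 5
Move 4: O drops in col 3, lands at row 5
Move 5: X drops in col 3, lands at row 4
Move 6: O drops in col 3, lands at row 3

Answer: .......
.......
.......
...O...
...X...
.X.O.XO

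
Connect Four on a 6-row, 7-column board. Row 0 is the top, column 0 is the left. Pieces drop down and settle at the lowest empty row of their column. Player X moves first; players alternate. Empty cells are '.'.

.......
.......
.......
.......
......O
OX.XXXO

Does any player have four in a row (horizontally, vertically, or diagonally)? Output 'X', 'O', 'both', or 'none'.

none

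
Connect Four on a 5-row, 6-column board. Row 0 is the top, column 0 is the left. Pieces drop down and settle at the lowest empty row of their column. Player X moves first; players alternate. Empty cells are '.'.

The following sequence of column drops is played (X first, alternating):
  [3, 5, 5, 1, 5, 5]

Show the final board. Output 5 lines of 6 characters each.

Answer: ......
.....O
.....X
.....X
.O.X.O

Derivation:
Move 1: X drops in col 3, lands at row 4
Move 2: O drops in col 5, lands at row 4
Move 3: X drops in col 5, lands at row 3
Move 4: O drops in col 1, lands at row 4
Move 5: X drops in col 5, lands at row 2
Move 6: O drops in col 5, lands at row 1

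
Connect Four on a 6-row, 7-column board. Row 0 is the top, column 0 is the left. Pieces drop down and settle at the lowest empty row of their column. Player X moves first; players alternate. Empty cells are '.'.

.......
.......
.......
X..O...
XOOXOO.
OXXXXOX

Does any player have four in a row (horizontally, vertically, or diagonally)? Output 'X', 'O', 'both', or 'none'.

X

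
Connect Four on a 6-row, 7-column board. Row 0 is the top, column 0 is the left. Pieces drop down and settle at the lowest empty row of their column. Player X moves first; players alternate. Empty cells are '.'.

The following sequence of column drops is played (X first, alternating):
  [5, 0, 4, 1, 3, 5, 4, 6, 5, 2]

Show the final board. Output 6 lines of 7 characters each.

Answer: .......
.......
.......
.....X.
....XO.
OOOXXXO

Derivation:
Move 1: X drops in col 5, lands at row 5
Move 2: O drops in col 0, lands at row 5
Move 3: X drops in col 4, lands at row 5
Move 4: O drops in col 1, lands at row 5
Move 5: X drops in col 3, lands at row 5
Move 6: O drops in col 5, lands at row 4
Move 7: X drops in col 4, lands at row 4
Move 8: O drops in col 6, lands at row 5
Move 9: X drops in col 5, lands at row 3
Move 10: O drops in col 2, lands at row 5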